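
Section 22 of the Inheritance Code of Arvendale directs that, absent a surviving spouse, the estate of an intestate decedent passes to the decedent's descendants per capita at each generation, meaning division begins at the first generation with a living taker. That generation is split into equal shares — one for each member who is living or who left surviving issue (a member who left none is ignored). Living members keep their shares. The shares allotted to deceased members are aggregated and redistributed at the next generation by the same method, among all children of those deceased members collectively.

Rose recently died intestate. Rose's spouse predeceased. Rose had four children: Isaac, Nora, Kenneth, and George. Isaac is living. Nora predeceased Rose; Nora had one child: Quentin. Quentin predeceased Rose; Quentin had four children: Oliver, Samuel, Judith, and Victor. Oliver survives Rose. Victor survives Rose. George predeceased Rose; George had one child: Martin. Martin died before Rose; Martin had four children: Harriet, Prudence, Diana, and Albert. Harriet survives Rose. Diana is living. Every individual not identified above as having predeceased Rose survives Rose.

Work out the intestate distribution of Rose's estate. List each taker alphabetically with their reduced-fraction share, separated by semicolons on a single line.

Albert 1/16; Diana 1/16; Harriet 1/16; Isaac 1/4; Judith 1/16; Kenneth 1/4; Oliver 1/16; Prudence 1/16; Samuel 1/16; Victor 1/16

There is no surviving spouse, so the entire estate passes to Rose's descendants per capita at each generation.
At generation 1 (Isaac, Nora, Kenneth, George) there are 4 shares of (1)/4 = 1/4 each.
Living: Isaac and Kenneth — each takes 1/4.
Deceased: Nora and George. Their combined 1/2 is pooled and carried to generation 2.
At generation 2 (Quentin, Martin) there are 2 shares of (1/2)/2 = 1/4 each.
Deceased: Quentin and Martin. Their combined 1/2 is pooled and carried to generation 3.
At generation 3 (Oliver, Samuel, Judith, Victor, Harriet, Prudence, Diana, Albert) there are 8 shares of (1/2)/8 = 1/16 each.
Living: Oliver, Samuel, Judith, Victor, Harriet, Prudence, Diana, and Albert — each takes 1/16.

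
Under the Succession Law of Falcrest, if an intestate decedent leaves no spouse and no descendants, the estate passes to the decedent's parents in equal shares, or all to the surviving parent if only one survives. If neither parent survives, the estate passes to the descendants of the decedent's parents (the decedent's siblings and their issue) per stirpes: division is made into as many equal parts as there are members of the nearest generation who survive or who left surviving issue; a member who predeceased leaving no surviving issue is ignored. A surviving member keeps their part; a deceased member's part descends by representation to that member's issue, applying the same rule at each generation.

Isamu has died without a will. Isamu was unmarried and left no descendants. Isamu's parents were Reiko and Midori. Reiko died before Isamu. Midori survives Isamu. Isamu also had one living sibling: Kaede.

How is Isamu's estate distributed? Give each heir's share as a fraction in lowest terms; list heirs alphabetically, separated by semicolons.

Midori 1

Only one parent, Midori, survives, so Midori takes the entire estate. The siblings take nothing because a surviving parent has priority.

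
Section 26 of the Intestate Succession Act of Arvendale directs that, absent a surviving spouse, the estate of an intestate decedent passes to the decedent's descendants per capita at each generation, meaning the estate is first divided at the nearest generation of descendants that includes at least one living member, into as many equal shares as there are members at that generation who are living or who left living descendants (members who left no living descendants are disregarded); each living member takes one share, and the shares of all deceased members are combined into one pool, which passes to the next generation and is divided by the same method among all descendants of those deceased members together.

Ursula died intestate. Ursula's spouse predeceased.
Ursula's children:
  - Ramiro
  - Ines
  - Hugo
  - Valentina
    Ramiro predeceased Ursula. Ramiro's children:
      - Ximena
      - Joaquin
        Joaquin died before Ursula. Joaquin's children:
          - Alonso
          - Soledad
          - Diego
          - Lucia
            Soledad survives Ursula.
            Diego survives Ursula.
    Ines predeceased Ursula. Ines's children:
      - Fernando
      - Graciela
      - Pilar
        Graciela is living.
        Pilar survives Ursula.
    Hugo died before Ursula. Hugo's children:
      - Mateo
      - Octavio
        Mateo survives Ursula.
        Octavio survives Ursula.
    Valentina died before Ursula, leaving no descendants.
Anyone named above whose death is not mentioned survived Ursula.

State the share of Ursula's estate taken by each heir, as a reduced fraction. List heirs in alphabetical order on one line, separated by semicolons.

There is no surviving spouse, so the entire estate passes to Ursula's descendants per capita at each generation.
No one at generation 1 (Ramiro, Ines, Hugo) is living; moving to the next generation.
At generation 2 (Ximena, Joaquin, Fernando, Graciela, Pilar, Mateo, Octavio) there are 7 shares of (1)/7 = 1/7 each.
Living: Ximena, Fernando, Graciela, Pilar, Mateo, and Octavio — each takes 1/7.
Deceased: Joaquin. That 1/7 share is carried to generation 3.
At generation 3 (Alonso, Soledad, Diego, Lucia) there are 4 shares of (1/7)/4 = 1/28 each.
Living: Alonso, Soledad, Diego, and Lucia — each takes 1/28.

Alonso 1/28; Diego 1/28; Fernando 1/7; Graciela 1/7; Lucia 1/28; Mateo 1/7; Octavio 1/7; Pilar 1/7; Soledad 1/28; Ximena 1/7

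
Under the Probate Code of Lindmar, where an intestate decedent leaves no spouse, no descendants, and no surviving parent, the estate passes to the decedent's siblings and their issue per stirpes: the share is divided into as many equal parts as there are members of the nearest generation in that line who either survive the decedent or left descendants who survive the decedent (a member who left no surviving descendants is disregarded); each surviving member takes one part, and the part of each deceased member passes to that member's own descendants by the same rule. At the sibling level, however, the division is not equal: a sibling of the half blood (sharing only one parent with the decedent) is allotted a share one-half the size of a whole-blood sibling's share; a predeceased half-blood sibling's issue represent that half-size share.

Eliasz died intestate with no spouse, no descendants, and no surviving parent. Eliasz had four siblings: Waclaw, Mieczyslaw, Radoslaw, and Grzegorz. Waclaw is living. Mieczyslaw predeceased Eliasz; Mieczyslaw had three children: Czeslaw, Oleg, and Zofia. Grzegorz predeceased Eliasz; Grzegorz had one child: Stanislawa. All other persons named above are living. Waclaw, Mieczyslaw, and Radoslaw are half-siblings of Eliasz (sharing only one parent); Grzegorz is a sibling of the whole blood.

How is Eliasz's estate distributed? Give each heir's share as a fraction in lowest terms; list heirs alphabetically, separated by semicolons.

No spouse, descendants, or parent survives, so the estate passes to Eliasz's siblings per stirpes.
Half-blood siblings count for one-half the weight of whole-blood siblings at the initial division.
Dividing 1 in proportion to weights (total weight 5/2): Waclaw (weight 1/2) → 1/5; Mieczyslaw (weight 1/2) → 1/5; Radoslaw (weight 1/2) → 1/5; Grzegorz (weight 1) → 2/5.
Waclaw is living and takes 1/5.
Mieczyslaw predeceased; the 1/5 allotted to Mieczyslaw's branch passes to Mieczyslaw's issue by representation.
The 1/5 is divided into 3 equal shares of 1/15 among Czeslaw, Oleg, Zofia.
Czeslaw is living and takes 1/15.
Oleg is living and takes 1/15.
Zofia is living and takes 1/15.
Radoslaw is living and takes 1/5.
Grzegorz predeceased; the 2/5 allotted to Grzegorz's branch passes to Grzegorz's issue by representation.
Stanislawa is the sole taker at this level and receives the full 2/5.

Czeslaw 1/15; Oleg 1/15; Radoslaw 1/5; Stanislawa 2/5; Waclaw 1/5; Zofia 1/15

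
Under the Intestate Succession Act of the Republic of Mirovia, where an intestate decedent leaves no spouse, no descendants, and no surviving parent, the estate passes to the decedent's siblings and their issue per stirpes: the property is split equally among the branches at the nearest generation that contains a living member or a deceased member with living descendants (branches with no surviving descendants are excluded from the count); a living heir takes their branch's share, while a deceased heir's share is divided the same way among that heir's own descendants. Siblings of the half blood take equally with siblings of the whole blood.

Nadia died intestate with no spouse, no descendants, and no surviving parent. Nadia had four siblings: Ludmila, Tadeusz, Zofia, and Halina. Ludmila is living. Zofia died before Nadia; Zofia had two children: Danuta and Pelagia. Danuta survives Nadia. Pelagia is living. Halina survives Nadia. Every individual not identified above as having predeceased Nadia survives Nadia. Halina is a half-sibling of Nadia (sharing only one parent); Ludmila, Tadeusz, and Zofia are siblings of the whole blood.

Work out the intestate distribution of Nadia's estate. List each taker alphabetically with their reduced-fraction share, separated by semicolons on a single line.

Danuta 1/8; Halina 1/4; Ludmila 1/4; Pelagia 1/8; Tadeusz 1/4

No spouse, descendants, or parent survives, so the estate passes to Nadia's siblings per stirpes.
Half-blood and whole-blood siblings take equally under the stated rule.
The estate is divided into 4 equal shares of 1/4 among Ludmila, Tadeusz, Zofia, Halina.
Ludmila is living and takes 1/4.
Tadeusz is living and takes 1/4.
Zofia predeceased; the 1/4 allotted to Zofia's branch passes to Zofia's issue by representation.
The 1/4 is divided into 2 equal shares of 1/8 among Danuta, Pelagia.
Danuta is living and takes 1/8.
Pelagia is living and takes 1/8.
Halina is living and takes 1/4.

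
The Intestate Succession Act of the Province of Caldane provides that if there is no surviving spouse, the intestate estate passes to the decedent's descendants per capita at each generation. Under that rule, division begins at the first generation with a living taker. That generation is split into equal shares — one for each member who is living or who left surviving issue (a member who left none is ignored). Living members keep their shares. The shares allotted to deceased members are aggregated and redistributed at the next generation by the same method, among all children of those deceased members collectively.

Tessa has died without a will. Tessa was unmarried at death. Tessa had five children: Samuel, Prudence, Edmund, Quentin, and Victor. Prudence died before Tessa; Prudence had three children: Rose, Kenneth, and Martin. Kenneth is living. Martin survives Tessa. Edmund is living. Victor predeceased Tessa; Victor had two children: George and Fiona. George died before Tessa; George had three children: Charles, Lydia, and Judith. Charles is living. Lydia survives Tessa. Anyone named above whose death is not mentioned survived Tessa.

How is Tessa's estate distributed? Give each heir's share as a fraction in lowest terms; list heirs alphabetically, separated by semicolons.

Charles 2/75; Edmund 1/5; Fiona 2/25; Judith 2/75; Kenneth 2/25; Lydia 2/75; Martin 2/25; Quentin 1/5; Rose 2/25; Samuel 1/5

There is no surviving spouse, so the entire estate passes to Tessa's descendants per capita at each generation.
At generation 1 (Samuel, Prudence, Edmund, Quentin, Victor) there are 5 shares of (1)/5 = 1/5 each.
Living: Samuel, Edmund, and Quentin — each takes 1/5.
Deceased: Prudence and Victor. Their combined 2/5 is pooled and carried to generation 2.
At generation 2 (Rose, Kenneth, Martin, George, Fiona) there are 5 shares of (2/5)/5 = 2/25 each.
Living: Rose, Kenneth, Martin, and Fiona — each takes 2/25.
Deceased: George. That 2/25 share is carried to generation 3.
At generation 3 (Charles, Lydia, Judith) there are 3 shares of (2/25)/3 = 2/75 each.
Living: Charles, Lydia, and Judith — each takes 2/75.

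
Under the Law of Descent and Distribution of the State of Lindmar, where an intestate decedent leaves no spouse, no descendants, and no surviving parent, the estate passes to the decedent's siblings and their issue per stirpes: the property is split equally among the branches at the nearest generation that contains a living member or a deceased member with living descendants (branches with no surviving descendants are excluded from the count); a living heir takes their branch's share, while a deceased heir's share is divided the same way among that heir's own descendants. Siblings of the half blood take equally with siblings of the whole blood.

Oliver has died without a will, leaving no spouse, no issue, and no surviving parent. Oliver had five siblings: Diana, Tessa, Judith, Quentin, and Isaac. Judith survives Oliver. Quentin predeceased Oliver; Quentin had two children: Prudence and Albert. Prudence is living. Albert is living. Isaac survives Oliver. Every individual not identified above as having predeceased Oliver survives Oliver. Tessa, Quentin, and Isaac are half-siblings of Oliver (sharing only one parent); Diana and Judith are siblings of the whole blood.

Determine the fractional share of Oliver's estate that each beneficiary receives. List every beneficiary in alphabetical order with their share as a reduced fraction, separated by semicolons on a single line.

No spouse, descendants, or parent survives, so the estate passes to Oliver's siblings per stirpes.
Half-blood and whole-blood siblings take equally under the stated rule.
The estate is divided into 5 equal shares of 1/5 among Diana, Tessa, Judith, Quentin, Isaac.
Diana is living and takes 1/5.
Tessa is living and takes 1/5.
Judith is living and takes 1/5.
Quentin predeceased; the 1/5 allotted to Quentin's branch passes to Quentin's issue by representation.
The 1/5 is divided into 2 equal shares of 1/10 among Prudence, Albert.
Prudence is living and takes 1/10.
Albert is living and takes 1/10.
Isaac is living and takes 1/5.

Albert 1/10; Diana 1/5; Isaac 1/5; Judith 1/5; Prudence 1/10; Tessa 1/5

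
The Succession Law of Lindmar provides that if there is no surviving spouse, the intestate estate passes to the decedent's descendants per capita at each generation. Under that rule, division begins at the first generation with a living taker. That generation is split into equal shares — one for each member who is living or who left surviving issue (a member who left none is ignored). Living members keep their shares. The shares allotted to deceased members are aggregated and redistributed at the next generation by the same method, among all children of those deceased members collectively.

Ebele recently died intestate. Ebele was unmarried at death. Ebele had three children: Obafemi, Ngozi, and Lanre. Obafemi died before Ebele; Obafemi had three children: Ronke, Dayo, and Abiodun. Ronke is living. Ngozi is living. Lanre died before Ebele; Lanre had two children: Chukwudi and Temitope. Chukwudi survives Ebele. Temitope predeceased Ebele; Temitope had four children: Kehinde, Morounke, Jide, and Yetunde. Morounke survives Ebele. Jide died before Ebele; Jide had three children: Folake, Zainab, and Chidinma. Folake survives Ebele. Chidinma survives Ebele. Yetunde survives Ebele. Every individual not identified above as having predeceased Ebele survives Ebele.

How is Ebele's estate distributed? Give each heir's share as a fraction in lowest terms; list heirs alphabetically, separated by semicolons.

Abiodun 2/15; Chidinma 1/90; Chukwudi 2/15; Dayo 2/15; Folake 1/90; Kehinde 1/30; Morounke 1/30; Ngozi 1/3; Ronke 2/15; Yetunde 1/30; Zainab 1/90

There is no surviving spouse, so the entire estate passes to Ebele's descendants per capita at each generation.
At generation 1 (Obafemi, Ngozi, Lanre) there are 3 shares of (1)/3 = 1/3 each.
Living: Ngozi — each takes 1/3.
Deceased: Obafemi and Lanre. Their combined 2/3 is pooled and carried to generation 2.
At generation 2 (Ronke, Dayo, Abiodun, Chukwudi, Temitope) there are 5 shares of (2/3)/5 = 2/15 each.
Living: Ronke, Dayo, Abiodun, and Chukwudi — each takes 2/15.
Deceased: Temitope. That 2/15 share is carried to generation 3.
At generation 3 (Kehinde, Morounke, Jide, Yetunde) there are 4 shares of (2/15)/4 = 1/30 each.
Living: Kehinde, Morounke, and Yetunde — each takes 1/30.
Deceased: Jide. That 1/30 share is carried to generation 4.
At generation 4 (Folake, Zainab, Chidinma) there are 3 shares of (1/30)/3 = 1/90 each.
Living: Folake, Zainab, and Chidinma — each takes 1/90.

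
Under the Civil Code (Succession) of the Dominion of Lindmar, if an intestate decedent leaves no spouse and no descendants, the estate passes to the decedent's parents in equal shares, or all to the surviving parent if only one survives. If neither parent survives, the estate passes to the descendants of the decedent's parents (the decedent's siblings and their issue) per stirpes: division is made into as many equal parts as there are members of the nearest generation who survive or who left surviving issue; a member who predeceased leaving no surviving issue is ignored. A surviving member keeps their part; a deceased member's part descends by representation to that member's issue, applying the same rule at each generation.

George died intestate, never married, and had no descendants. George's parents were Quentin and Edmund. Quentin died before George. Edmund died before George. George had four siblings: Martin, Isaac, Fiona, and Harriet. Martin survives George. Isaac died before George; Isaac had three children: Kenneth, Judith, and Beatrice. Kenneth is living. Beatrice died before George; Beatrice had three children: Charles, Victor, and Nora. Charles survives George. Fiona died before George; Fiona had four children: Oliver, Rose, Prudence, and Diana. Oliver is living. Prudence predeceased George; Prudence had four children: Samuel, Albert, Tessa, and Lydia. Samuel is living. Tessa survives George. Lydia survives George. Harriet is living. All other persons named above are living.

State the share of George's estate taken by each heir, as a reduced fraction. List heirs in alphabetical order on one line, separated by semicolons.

Albert 1/64; Charles 1/36; Diana 1/16; Harriet 1/4; Judith 1/12; Kenneth 1/12; Lydia 1/64; Martin 1/4; Nora 1/36; Oliver 1/16; Rose 1/16; Samuel 1/64; Tessa 1/64; Victor 1/36

Neither parent survives and there are no descendants, so the estate passes to George's siblings and their issue per stirpes.
The estate is divided into 4 equal shares of 1/4 among Martin, Isaac, Fiona, Harriet.
Martin is living and takes 1/4.
Isaac predeceased; the 1/4 allotted to Isaac's branch passes to Isaac's issue by representation.
The 1/4 is divided into 3 equal shares of 1/12 among Kenneth, Judith, Beatrice.
Kenneth is living and takes 1/12.
Judith is living and takes 1/12.
Beatrice predeceased; the 1/12 allotted to Beatrice's branch passes to Beatrice's issue by representation.
The 1/12 is divided into 3 equal shares of 1/36 among Charles, Victor, Nora.
Charles is living and takes 1/36.
Victor is living and takes 1/36.
Nora is living and takes 1/36.
Fiona predeceased; the 1/4 allotted to Fiona's branch passes to Fiona's issue by representation.
The 1/4 is divided into 4 equal shares of 1/16 among Oliver, Rose, Prudence, Diana.
Oliver is living and takes 1/16.
Rose is living and takes 1/16.
Prudence predeceased; the 1/16 allotted to Prudence's branch passes to Prudence's issue by representation.
The 1/16 is divided into 4 equal shares of 1/64 among Samuel, Albert, Tessa, Lydia.
Samuel is living and takes 1/64.
Albert is living and takes 1/64.
Tessa is living and takes 1/64.
Lydia is living and takes 1/64.
Diana is living and takes 1/16.
Harriet is living and takes 1/4.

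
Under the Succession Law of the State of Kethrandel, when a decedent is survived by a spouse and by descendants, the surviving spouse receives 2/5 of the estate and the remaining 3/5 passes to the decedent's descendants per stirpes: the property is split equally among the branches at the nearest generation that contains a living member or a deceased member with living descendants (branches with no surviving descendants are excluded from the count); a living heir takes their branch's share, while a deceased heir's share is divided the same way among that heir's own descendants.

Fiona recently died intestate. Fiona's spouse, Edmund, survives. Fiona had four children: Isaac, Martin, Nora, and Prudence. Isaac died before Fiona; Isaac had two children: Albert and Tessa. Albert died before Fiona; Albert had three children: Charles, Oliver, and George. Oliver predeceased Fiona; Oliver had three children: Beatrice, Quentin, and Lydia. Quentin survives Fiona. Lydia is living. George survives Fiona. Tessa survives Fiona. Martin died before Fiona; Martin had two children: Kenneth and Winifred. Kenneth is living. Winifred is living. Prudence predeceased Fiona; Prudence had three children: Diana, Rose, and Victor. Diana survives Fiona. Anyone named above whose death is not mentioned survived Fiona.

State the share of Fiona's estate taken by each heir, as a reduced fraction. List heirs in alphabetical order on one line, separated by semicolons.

Beatrice 1/120; Charles 1/40; Diana 1/20; Edmund 2/5; George 1/40; Kenneth 3/40; Lydia 1/120; Nora 3/20; Quentin 1/120; Rose 1/20; Tessa 3/40; Victor 1/20; Winifred 3/40

Edmund, as surviving spouse, takes 2/5.
The remaining 3/5 passes to Fiona's descendants per stirpes.
The 3/5 is divided into 4 equal shares of 3/20 among Isaac, Martin, Nora, Prudence.
Isaac predeceased; the 3/20 allotted to Isaac's branch passes to Isaac's issue by representation.
The 3/20 is divided into 2 equal shares of 3/40 among Albert, Tessa.
Albert predeceased; the 3/40 allotted to Albert's branch passes to Albert's issue by representation.
The 3/40 is divided into 3 equal shares of 1/40 among Charles, Oliver, George.
Charles is living and takes 1/40.
Oliver predeceased; the 1/40 allotted to Oliver's branch passes to Oliver's issue by representation.
The 1/40 is divided into 3 equal shares of 1/120 among Beatrice, Quentin, Lydia.
Beatrice is living and takes 1/120.
Quentin is living and takes 1/120.
Lydia is living and takes 1/120.
George is living and takes 1/40.
Tessa is living and takes 3/40.
Martin predeceased; the 3/20 allotted to Martin's branch passes to Martin's issue by representation.
The 3/20 is divided into 2 equal shares of 3/40 among Kenneth, Winifred.
Kenneth is living and takes 3/40.
Winifred is living and takes 3/40.
Nora is living and takes 3/20.
Prudence predeceased; the 3/20 allotted to Prudence's branch passes to Prudence's issue by representation.
The 3/20 is divided into 3 equal shares of 1/20 among Diana, Rose, Victor.
Diana is living and takes 1/20.
Rose is living and takes 1/20.
Victor is living and takes 1/20.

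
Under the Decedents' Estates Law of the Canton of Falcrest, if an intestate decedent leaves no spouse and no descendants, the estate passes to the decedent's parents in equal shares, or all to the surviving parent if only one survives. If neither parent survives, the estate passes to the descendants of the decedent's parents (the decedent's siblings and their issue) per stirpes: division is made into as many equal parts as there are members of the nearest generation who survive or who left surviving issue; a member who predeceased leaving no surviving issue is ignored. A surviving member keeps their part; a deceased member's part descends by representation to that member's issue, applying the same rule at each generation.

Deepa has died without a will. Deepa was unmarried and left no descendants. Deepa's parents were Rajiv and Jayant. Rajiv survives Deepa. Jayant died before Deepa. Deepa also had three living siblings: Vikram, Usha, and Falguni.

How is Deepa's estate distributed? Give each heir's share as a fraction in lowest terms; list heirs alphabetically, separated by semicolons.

Only one parent, Rajiv, survives, so Rajiv takes the entire estate. The siblings take nothing because a surviving parent has priority.

Rajiv 1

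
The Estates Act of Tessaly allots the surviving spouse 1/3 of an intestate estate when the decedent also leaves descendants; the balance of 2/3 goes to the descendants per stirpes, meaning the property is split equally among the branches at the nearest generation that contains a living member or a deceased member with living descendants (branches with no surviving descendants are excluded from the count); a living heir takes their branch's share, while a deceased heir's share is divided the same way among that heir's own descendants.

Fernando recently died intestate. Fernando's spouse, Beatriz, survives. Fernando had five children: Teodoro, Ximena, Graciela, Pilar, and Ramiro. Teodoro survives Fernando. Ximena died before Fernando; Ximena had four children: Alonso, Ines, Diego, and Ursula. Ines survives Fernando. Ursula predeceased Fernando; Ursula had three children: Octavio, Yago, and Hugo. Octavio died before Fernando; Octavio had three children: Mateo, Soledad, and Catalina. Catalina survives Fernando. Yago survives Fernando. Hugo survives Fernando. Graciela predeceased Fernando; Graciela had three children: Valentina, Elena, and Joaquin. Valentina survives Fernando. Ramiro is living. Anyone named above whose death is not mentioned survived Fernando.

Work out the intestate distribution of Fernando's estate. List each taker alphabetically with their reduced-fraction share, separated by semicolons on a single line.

Alonso 1/30; Beatriz 1/3; Catalina 1/270; Diego 1/30; Elena 2/45; Hugo 1/90; Ines 1/30; Joaquin 2/45; Mateo 1/270; Pilar 2/15; Ramiro 2/15; Soledad 1/270; Teodoro 2/15; Valentina 2/45; Yago 1/90

Beatriz, as surviving spouse, takes 1/3.
The remaining 2/3 passes to Fernando's descendants per stirpes.
The 2/3 is divided into 5 equal shares of 2/15 among Teodoro, Ximena, Graciela, Pilar, Ramiro.
Teodoro is living and takes 2/15.
Ximena predeceased; the 2/15 allotted to Ximena's branch passes to Ximena's issue by representation.
The 2/15 is divided into 4 equal shares of 1/30 among Alonso, Ines, Diego, Ursula.
Alonso is living and takes 1/30.
Ines is living and takes 1/30.
Diego is living and takes 1/30.
Ursula predeceased; the 1/30 allotted to Ursula's branch passes to Ursula's issue by representation.
The 1/30 is divided into 3 equal shares of 1/90 among Octavio, Yago, Hugo.
Octavio predeceased; the 1/90 allotted to Octavio's branch passes to Octavio's issue by representation.
The 1/90 is divided into 3 equal shares of 1/270 among Mateo, Soledad, Catalina.
Mateo is living and takes 1/270.
Soledad is living and takes 1/270.
Catalina is living and takes 1/270.
Yago is living and takes 1/90.
Hugo is living and takes 1/90.
Graciela predeceased; the 2/15 allotted to Graciela's branch passes to Graciela's issue by representation.
The 2/15 is divided into 3 equal shares of 2/45 among Valentina, Elena, Joaquin.
Valentina is living and takes 2/45.
Elena is living and takes 2/45.
Joaquin is living and takes 2/45.
Pilar is living and takes 2/15.
Ramiro is living and takes 2/15.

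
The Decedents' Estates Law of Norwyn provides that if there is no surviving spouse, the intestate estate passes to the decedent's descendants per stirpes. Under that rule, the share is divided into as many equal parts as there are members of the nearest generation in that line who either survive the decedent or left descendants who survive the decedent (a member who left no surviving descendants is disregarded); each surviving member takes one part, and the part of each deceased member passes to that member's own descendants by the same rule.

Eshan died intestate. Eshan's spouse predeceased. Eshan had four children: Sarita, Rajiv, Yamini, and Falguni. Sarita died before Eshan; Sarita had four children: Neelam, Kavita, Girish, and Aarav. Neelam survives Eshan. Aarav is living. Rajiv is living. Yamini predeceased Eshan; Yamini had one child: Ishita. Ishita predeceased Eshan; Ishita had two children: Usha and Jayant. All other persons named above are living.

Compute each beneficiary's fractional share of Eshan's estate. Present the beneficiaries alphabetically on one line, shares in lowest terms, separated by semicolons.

There is no surviving spouse, so the entire estate passes to Eshan's descendants per stirpes.
The estate is divided into 4 equal shares of 1/4 among Sarita, Rajiv, Yamini, Falguni.
Sarita predeceased; the 1/4 allotted to Sarita's branch passes to Sarita's issue by representation.
The 1/4 is divided into 4 equal shares of 1/16 among Neelam, Kavita, Girish, Aarav.
Neelam is living and takes 1/16.
Kavita is living and takes 1/16.
Girish is living and takes 1/16.
Aarav is living and takes 1/16.
Rajiv is living and takes 1/4.
Yamini predeceased; the 1/4 allotted to Yamini's branch passes to Yamini's issue by representation.
Ishita's line is the sole branch at this level, so the full 1/4 passes to Ishita's issue by representation.
The 1/4 is divided into 2 equal shares of 1/8 among Usha, Jayant.
Usha is living and takes 1/8.
Jayant is living and takes 1/8.
Falguni is living and takes 1/4.

Aarav 1/16; Falguni 1/4; Girish 1/16; Jayant 1/8; Kavita 1/16; Neelam 1/16; Rajiv 1/4; Usha 1/8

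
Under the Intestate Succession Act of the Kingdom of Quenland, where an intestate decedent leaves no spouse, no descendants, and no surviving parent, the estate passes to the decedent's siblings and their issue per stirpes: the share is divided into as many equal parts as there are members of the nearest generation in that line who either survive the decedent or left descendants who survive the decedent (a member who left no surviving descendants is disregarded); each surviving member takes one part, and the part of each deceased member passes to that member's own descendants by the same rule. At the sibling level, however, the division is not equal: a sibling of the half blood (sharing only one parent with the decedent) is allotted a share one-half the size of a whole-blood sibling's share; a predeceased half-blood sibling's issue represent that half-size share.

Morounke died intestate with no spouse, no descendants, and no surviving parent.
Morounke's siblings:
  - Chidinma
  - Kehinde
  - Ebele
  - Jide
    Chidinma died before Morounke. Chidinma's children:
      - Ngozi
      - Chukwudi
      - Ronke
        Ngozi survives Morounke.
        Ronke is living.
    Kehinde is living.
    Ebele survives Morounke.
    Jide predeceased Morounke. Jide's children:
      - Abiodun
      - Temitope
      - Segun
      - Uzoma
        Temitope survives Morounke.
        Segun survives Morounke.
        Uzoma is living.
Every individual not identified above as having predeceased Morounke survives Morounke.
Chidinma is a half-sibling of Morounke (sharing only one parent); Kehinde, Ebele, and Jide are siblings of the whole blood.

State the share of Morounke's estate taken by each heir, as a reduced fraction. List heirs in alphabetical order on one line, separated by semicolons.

No spouse, descendants, or parent survives, so the estate passes to Morounke's siblings per stirpes.
Half-blood siblings count for one-half the weight of whole-blood siblings at the initial division.
Dividing 1 in proportion to weights (total weight 7/2): Chidinma (weight 1/2) → 1/7; Kehinde (weight 1) → 2/7; Ebele (weight 1) → 2/7; Jide (weight 1) → 2/7.
Chidinma predeceased; the 1/7 allotted to Chidinma's branch passes to Chidinma's issue by representation.
The 1/7 is divided into 3 equal shares of 1/21 among Ngozi, Chukwudi, Ronke.
Ngozi is living and takes 1/21.
Chukwudi is living and takes 1/21.
Ronke is living and takes 1/21.
Kehinde is living and takes 2/7.
Ebele is living and takes 2/7.
Jide predeceased; the 2/7 allotted to Jide's branch passes to Jide's issue by representation.
The 2/7 is divided into 4 equal shares of 1/14 among Abiodun, Temitope, Segun, Uzoma.
Abiodun is living and takes 1/14.
Temitope is living and takes 1/14.
Segun is living and takes 1/14.
Uzoma is living and takes 1/14.

Abiodun 1/14; Chukwudi 1/21; Ebele 2/7; Kehinde 2/7; Ngozi 1/21; Ronke 1/21; Segun 1/14; Temitope 1/14; Uzoma 1/14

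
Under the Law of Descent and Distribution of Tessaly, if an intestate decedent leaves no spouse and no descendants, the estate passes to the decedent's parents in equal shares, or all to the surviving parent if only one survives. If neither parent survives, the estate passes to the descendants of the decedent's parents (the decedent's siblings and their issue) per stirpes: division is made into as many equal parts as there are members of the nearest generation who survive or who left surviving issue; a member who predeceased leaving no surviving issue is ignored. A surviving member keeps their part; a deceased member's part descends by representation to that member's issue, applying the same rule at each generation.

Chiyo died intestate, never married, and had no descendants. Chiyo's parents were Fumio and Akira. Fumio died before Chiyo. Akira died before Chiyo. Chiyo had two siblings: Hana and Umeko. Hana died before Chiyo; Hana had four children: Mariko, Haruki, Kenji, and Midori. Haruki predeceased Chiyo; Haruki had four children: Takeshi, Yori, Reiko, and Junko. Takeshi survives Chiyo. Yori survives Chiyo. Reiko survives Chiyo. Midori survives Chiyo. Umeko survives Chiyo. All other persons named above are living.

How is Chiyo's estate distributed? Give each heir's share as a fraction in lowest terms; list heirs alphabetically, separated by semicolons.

Neither parent survives and there are no descendants, so the estate passes to Chiyo's siblings and their issue per stirpes.
The estate is divided into 2 equal shares of 1/2 among Hana, Umeko.
Hana predeceased; the 1/2 allotted to Hana's branch passes to Hana's issue by representation.
The 1/2 is divided into 4 equal shares of 1/8 among Mariko, Haruki, Kenji, Midori.
Mariko is living and takes 1/8.
Haruki predeceased; the 1/8 allotted to Haruki's branch passes to Haruki's issue by representation.
The 1/8 is divided into 4 equal shares of 1/32 among Takeshi, Yori, Reiko, Junko.
Takeshi is living and takes 1/32.
Yori is living and takes 1/32.
Reiko is living and takes 1/32.
Junko is living and takes 1/32.
Kenji is living and takes 1/8.
Midori is living and takes 1/8.
Umeko is living and takes 1/2.

Junko 1/32; Kenji 1/8; Mariko 1/8; Midori 1/8; Reiko 1/32; Takeshi 1/32; Umeko 1/2; Yori 1/32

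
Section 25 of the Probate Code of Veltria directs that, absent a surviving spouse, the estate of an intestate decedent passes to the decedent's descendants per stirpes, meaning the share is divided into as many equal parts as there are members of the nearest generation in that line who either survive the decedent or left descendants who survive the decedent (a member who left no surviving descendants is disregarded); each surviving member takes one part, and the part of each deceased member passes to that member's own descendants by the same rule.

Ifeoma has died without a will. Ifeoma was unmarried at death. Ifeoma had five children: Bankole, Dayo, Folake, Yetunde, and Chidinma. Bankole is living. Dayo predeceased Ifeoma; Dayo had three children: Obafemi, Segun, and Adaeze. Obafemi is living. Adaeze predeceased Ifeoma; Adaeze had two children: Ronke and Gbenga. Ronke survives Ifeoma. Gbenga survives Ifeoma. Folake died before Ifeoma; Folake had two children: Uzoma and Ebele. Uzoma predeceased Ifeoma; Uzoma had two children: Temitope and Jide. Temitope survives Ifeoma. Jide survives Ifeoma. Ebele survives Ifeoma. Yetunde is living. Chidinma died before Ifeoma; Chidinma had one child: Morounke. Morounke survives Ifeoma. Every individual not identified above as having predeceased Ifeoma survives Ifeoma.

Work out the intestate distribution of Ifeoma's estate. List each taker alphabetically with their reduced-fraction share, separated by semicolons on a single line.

Bankole 1/5; Ebele 1/10; Gbenga 1/30; Jide 1/20; Morounke 1/5; Obafemi 1/15; Ronke 1/30; Segun 1/15; Temitope 1/20; Yetunde 1/5

There is no surviving spouse, so the entire estate passes to Ifeoma's descendants per stirpes.
The estate is divided into 5 equal shares of 1/5 among Bankole, Dayo, Folake, Yetunde, Chidinma.
Bankole is living and takes 1/5.
Dayo predeceased; the 1/5 allotted to Dayo's branch passes to Dayo's issue by representation.
The 1/5 is divided into 3 equal shares of 1/15 among Obafemi, Segun, Adaeze.
Obafemi is living and takes 1/15.
Segun is living and takes 1/15.
Adaeze predeceased; the 1/15 allotted to Adaeze's branch passes to Adaeze's issue by representation.
The 1/15 is divided into 2 equal shares of 1/30 among Ronke, Gbenga.
Ronke is living and takes 1/30.
Gbenga is living and takes 1/30.
Folake predeceased; the 1/5 allotted to Folake's branch passes to Folake's issue by representation.
The 1/5 is divided into 2 equal shares of 1/10 among Uzoma, Ebele.
Uzoma predeceased; the 1/10 allotted to Uzoma's branch passes to Uzoma's issue by representation.
The 1/10 is divided into 2 equal shares of 1/20 among Temitope, Jide.
Temitope is living and takes 1/20.
Jide is living and takes 1/20.
Ebele is living and takes 1/10.
Yetunde is living and takes 1/5.
Chidinma predeceased; the 1/5 allotted to Chidinma's branch passes to Chidinma's issue by representation.
Morounke is the sole taker at this level and receives the full 1/5.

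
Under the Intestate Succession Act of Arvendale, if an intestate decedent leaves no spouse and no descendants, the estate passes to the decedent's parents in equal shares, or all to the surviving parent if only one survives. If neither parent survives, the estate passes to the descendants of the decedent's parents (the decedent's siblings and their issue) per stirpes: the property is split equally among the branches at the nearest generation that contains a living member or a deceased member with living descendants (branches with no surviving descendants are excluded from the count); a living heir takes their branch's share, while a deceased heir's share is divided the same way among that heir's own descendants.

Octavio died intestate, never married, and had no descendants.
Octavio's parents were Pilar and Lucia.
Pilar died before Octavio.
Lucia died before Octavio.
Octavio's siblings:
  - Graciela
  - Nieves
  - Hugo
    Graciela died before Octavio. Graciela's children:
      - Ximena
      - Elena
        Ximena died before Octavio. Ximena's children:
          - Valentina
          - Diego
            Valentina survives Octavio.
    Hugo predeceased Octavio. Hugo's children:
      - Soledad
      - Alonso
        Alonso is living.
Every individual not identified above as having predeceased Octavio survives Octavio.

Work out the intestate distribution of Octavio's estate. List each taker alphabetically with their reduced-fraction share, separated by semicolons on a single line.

Neither parent survives and there are no descendants, so the estate passes to Octavio's siblings and their issue per stirpes.
The estate is divided into 3 equal shares of 1/3 among Graciela, Nieves, Hugo.
Graciela predeceased; the 1/3 allotted to Graciela's branch passes to Graciela's issue by representation.
The 1/3 is divided into 2 equal shares of 1/6 among Ximena, Elena.
Ximena predeceased; the 1/6 allotted to Ximena's branch passes to Ximena's issue by representation.
The 1/6 is divided into 2 equal shares of 1/12 among Valentina, Diego.
Valentina is living and takes 1/12.
Diego is living and takes 1/12.
Elena is living and takes 1/6.
Nieves is living and takes 1/3.
Hugo predeceased; the 1/3 allotted to Hugo's branch passes to Hugo's issue by representation.
The 1/3 is divided into 2 equal shares of 1/6 among Soledad, Alonso.
Soledad is living and takes 1/6.
Alonso is living and takes 1/6.

Alonso 1/6; Diego 1/12; Elena 1/6; Nieves 1/3; Soledad 1/6; Valentina 1/12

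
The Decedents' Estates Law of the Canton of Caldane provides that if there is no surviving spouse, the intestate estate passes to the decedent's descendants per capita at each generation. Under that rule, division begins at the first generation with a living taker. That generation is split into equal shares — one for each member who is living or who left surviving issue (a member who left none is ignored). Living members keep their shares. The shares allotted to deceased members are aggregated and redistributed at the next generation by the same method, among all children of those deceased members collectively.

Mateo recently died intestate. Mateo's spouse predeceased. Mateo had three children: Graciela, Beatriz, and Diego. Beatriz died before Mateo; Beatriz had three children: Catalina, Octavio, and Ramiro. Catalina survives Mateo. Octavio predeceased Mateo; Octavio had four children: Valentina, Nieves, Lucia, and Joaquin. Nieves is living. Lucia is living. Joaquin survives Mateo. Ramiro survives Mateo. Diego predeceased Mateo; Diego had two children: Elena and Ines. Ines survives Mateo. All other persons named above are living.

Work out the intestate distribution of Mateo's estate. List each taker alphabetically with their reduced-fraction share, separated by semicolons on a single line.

There is no surviving spouse, so the entire estate passes to Mateo's descendants per capita at each generation.
At generation 1 (Graciela, Beatriz, Diego) there are 3 shares of (1)/3 = 1/3 each.
Living: Graciela — each takes 1/3.
Deceased: Beatriz and Diego. Their combined 2/3 is pooled and carried to generation 2.
At generation 2 (Catalina, Octavio, Ramiro, Elena, Ines) there are 5 shares of (2/3)/5 = 2/15 each.
Living: Catalina, Ramiro, Elena, and Ines — each takes 2/15.
Deceased: Octavio. That 2/15 share is carried to generation 3.
At generation 3 (Valentina, Nieves, Lucia, Joaquin) there are 4 shares of (2/15)/4 = 1/30 each.
Living: Valentina, Nieves, Lucia, and Joaquin — each takes 1/30.

Catalina 2/15; Elena 2/15; Graciela 1/3; Ines 2/15; Joaquin 1/30; Lucia 1/30; Nieves 1/30; Ramiro 2/15; Valentina 1/30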